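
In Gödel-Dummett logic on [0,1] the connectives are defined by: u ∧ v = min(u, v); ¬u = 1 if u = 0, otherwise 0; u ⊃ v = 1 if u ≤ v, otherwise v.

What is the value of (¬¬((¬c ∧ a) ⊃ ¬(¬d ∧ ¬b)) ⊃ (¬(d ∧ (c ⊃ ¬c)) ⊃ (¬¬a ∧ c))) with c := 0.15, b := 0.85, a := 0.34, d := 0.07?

¬c: Gödel ¬ of 0.15 = 0 (operand ≠ 0)
(¬c ∧ a) = min(0, 0.34) = 0
¬d: Gödel ¬ of 0.07 = 0 (operand ≠ 0)
¬b: Gödel ¬ of 0.85 = 0 (operand ≠ 0)
(¬d ∧ ¬b) = min(0, 0) = 0
¬(¬d ∧ ¬b): Gödel ¬ of 0 = 1 (operand is 0)
((¬c ∧ a) ⊃ ¬(¬d ∧ ¬b)): 0 ≤ 1, so result = 1
¬((¬c ∧ a) ⊃ ¬(¬d ∧ ¬b)): Gödel ¬ of 1 = 0 (operand ≠ 0)
¬¬((¬c ∧ a) ⊃ ¬(¬d ∧ ¬b)): Gödel ¬ of 0 = 1 (operand is 0)
¬c: Gödel ¬ of 0.15 = 0 (operand ≠ 0)
(c ⊃ ¬c): 0.15 > 0, so result = 0
(d ∧ (c ⊃ ¬c)) = min(0.07, 0) = 0
¬(d ∧ (c ⊃ ¬c)): Gödel ¬ of 0 = 1 (operand is 0)
¬a: Gödel ¬ of 0.34 = 0 (operand ≠ 0)
¬¬a: Gödel ¬ of 0 = 1 (operand is 0)
(¬¬a ∧ c) = min(1, 0.15) = 0.15
(¬(d ∧ (c ⊃ ¬c)) ⊃ (¬¬a ∧ c)): 1 > 0.15, so result = 0.15
(¬¬((¬c ∧ a) ⊃ ¬(¬d ∧ ¬b)) ⊃ (¬(d ∧ (c ⊃ ¬c)) ⊃ (¬¬a ∧ c))): 1 > 0.15, so result = 0.15

0.15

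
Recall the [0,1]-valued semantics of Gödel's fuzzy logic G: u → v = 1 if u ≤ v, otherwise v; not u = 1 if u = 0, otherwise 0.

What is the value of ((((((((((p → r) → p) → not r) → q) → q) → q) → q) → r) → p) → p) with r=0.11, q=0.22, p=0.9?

(p → r): 0.9 > 0.11, so result = 0.11
((p → r) → p): 0.11 ≤ 0.9, so result = 1
not r: Gödel ¬ of 0.11 = 0 (operand ≠ 0)
(((p → r) → p) → not r): 1 > 0, so result = 0
((((p → r) → p) → not r) → q): 0 ≤ 0.22, so result = 1
(((((p → r) → p) → not r) → q) → q): 1 > 0.22, so result = 0.22
((((((p → r) → p) → not r) → q) → q) → q): 0.22 ≤ 0.22, so result = 1
(((((((p → r) → p) → not r) → q) → q) → q) → q): 1 > 0.22, so result = 0.22
((((((((p → r) → p) → not r) → q) → q) → q) → q) → r): 0.22 > 0.11, so result = 0.11
(((((((((p → r) → p) → not r) → q) → q) → q) → q) → r) → p): 0.11 ≤ 0.9, so result = 1
((((((((((p → r) → p) → not r) → q) → q) → q) → q) → r) → p) → p): 1 > 0.9, so result = 0.9

0.90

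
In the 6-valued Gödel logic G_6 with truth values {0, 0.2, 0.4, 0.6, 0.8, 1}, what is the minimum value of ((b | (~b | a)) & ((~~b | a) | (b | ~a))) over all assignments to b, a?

The minimum is attained at b = 0, a = 0.2:
  ~b: Gödel ¬ of 0 = 1 (operand is 0)
  (~b | a) = max(1, 0.2) = 1
  (b | (~b | a)) = max(0, 1) = 1
  ~b: Gödel ¬ of 0 = 1 (operand is 0)
  ~~b: Gödel ¬ of 1 = 0 (operand ≠ 0)
  (~~b | a) = max(0, 0.2) = 0.2
  ~a: Gödel ¬ of 0.2 = 0 (operand ≠ 0)
  (b | ~a) = max(0, 0) = 0
  ((~~b | a) | (b | ~a)) = max(0.2, 0) = 0.2
  ((b | (~b | a)) & ((~~b | a) | (b | ~a))) = min(1, 0.2) = 0.2
Checking all 36 assignments confirms none give a value below 0.20.

0.20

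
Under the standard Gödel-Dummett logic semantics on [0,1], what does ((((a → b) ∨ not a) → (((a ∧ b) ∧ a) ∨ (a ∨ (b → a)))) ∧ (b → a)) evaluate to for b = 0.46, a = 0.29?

(a → b): 0.29 ≤ 0.46, so result = 1
not a: Gödel ¬ of 0.29 = 0 (operand ≠ 0)
((a → b) ∨ not a) = max(1, 0) = 1
(a ∧ b) = min(0.29, 0.46) = 0.29
((a ∧ b) ∧ a) = min(0.29, 0.29) = 0.29
(b → a): 0.46 > 0.29, so result = 0.29
(a ∨ (b → a)) = max(0.29, 0.29) = 0.29
(((a ∧ b) ∧ a) ∨ (a ∨ (b → a))) = max(0.29, 0.29) = 0.29
(((a → b) ∨ not a) → (((a ∧ b) ∧ a) ∨ (a ∨ (b → a)))): 1 > 0.29, so result = 0.29
(b → a): 0.46 > 0.29, so result = 0.29
((((a → b) ∨ not a) → (((a ∧ b) ∧ a) ∨ (a ∨ (b → a)))) ∧ (b → a)) = min(0.29, 0.29) = 0.29

0.29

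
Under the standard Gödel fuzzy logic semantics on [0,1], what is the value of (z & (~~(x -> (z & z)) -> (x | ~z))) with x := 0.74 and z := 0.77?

0.74

(z & z) = min(0.77, 0.77) = 0.77
(x -> (z & z)): 0.74 ≤ 0.77, so result = 1
~(x -> (z & z)): Gödel ¬ of 1 = 0 (operand ≠ 0)
~~(x -> (z & z)): Gödel ¬ of 0 = 1 (operand is 0)
~z: Gödel ¬ of 0.77 = 0 (operand ≠ 0)
(x | ~z) = max(0.74, 0) = 0.74
(~~(x -> (z & z)) -> (x | ~z)): 1 > 0.74, so result = 0.74
(z & (~~(x -> (z & z)) -> (x | ~z))) = min(0.77, 0.74) = 0.74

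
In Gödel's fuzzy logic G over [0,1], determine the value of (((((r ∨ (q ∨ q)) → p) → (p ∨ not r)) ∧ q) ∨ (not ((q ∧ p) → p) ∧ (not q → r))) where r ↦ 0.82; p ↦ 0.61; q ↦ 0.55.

0.55

(q ∨ q) = max(0.55, 0.55) = 0.55
(r ∨ (q ∨ q)) = max(0.82, 0.55) = 0.82
((r ∨ (q ∨ q)) → p): 0.82 > 0.61, so result = 0.61
not r: Gödel ¬ of 0.82 = 0 (operand ≠ 0)
(p ∨ not r) = max(0.61, 0) = 0.61
(((r ∨ (q ∨ q)) → p) → (p ∨ not r)): 0.61 ≤ 0.61, so result = 1
((((r ∨ (q ∨ q)) → p) → (p ∨ not r)) ∧ q) = min(1, 0.55) = 0.55
(q ∧ p) = min(0.55, 0.61) = 0.55
((q ∧ p) → p): 0.55 ≤ 0.61, so result = 1
not ((q ∧ p) → p): Gödel ¬ of 1 = 0 (operand ≠ 0)
not q: Gödel ¬ of 0.55 = 0 (operand ≠ 0)
(not q → r): 0 ≤ 0.82, so result = 1
(not ((q ∧ p) → p) ∧ (not q → r)) = min(0, 1) = 0
(((((r ∨ (q ∨ q)) → p) → (p ∨ not r)) ∧ q) ∨ (not ((q ∧ p) → p) ∧ (not q → r))) = max(0.55, 0) = 0.55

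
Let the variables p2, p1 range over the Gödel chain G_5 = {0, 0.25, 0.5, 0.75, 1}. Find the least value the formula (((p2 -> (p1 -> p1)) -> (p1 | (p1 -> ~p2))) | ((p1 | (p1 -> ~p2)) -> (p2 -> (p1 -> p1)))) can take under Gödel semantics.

1.00

Every assignment gives 1. For instance at p2 = 0, p1 = 0:
  (p1 -> p1): 0 ≤ 0, so result = 1
  (p2 -> (p1 -> p1)): 0 ≤ 1, so result = 1
  ~p2: Gödel ¬ of 0 = 1 (operand is 0)
  (p1 -> ~p2): 0 ≤ 1, so result = 1
  (p1 | (p1 -> ~p2)) = max(0, 1) = 1
  ((p2 -> (p1 -> p1)) -> (p1 | (p1 -> ~p2))): 1 ≤ 1, so result = 1
  ~p2: Gödel ¬ of 0 = 1 (operand is 0)
  (p1 -> ~p2): 0 ≤ 1, so result = 1
  (p1 | (p1 -> ~p2)) = max(0, 1) = 1
  (p1 -> p1): 0 ≤ 0, so result = 1
  (p2 -> (p1 -> p1)): 0 ≤ 1, so result = 1
  ((p1 | (p1 -> ~p2)) -> (p2 -> (p1 -> p1))): 1 ≤ 1, so result = 1
  (((p2 -> (p1 -> p1)) -> (p1 | (p1 -> ~p2))) | ((p1 | (p1 -> ~p2)) -> (p2 -> (p1 -> p1)))) = max(1, 1) = 1
All 25 assignments give value 1 — the formula is a G_5-tautology.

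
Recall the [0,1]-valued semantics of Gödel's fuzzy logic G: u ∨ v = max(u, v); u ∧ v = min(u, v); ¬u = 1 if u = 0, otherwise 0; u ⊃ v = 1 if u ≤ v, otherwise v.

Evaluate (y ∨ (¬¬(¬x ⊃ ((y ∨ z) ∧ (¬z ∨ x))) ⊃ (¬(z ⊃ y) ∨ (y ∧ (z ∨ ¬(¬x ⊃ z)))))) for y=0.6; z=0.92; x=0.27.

0.60

¬x: Gödel ¬ of 0.27 = 0 (operand ≠ 0)
(y ∨ z) = max(0.6, 0.92) = 0.92
¬z: Gödel ¬ of 0.92 = 0 (operand ≠ 0)
(¬z ∨ x) = max(0, 0.27) = 0.27
((y ∨ z) ∧ (¬z ∨ x)) = min(0.92, 0.27) = 0.27
(¬x ⊃ ((y ∨ z) ∧ (¬z ∨ x))): 0 ≤ 0.27, so result = 1
¬(¬x ⊃ ((y ∨ z) ∧ (¬z ∨ x))): Gödel ¬ of 1 = 0 (operand ≠ 0)
¬¬(¬x ⊃ ((y ∨ z) ∧ (¬z ∨ x))): Gödel ¬ of 0 = 1 (operand is 0)
(z ⊃ y): 0.92 > 0.6, so result = 0.6
¬(z ⊃ y): Gödel ¬ of 0.6 = 0 (operand ≠ 0)
¬x: Gödel ¬ of 0.27 = 0 (operand ≠ 0)
(¬x ⊃ z): 0 ≤ 0.92, so result = 1
¬(¬x ⊃ z): Gödel ¬ of 1 = 0 (operand ≠ 0)
(z ∨ ¬(¬x ⊃ z)) = max(0.92, 0) = 0.92
(y ∧ (z ∨ ¬(¬x ⊃ z))) = min(0.6, 0.92) = 0.6
(¬(z ⊃ y) ∨ (y ∧ (z ∨ ¬(¬x ⊃ z)))) = max(0, 0.6) = 0.6
(¬¬(¬x ⊃ ((y ∨ z) ∧ (¬z ∨ x))) ⊃ (¬(z ⊃ y) ∨ (y ∧ (z ∨ ¬(¬x ⊃ z))))): 1 > 0.6, so result = 0.6
(y ∨ (¬¬(¬x ⊃ ((y ∨ z) ∧ (¬z ∨ x))) ⊃ (¬(z ⊃ y) ∨ (y ∧ (z ∨ ¬(¬x ⊃ z)))))) = max(0.6, 0.6) = 0.6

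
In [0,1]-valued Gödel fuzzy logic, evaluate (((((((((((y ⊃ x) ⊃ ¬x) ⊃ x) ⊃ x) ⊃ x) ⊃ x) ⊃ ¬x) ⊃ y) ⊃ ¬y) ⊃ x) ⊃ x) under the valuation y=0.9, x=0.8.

0.80

(y ⊃ x): 0.9 > 0.8, so result = 0.8
¬x: Gödel ¬ of 0.8 = 0 (operand ≠ 0)
((y ⊃ x) ⊃ ¬x): 0.8 > 0, so result = 0
(((y ⊃ x) ⊃ ¬x) ⊃ x): 0 ≤ 0.8, so result = 1
((((y ⊃ x) ⊃ ¬x) ⊃ x) ⊃ x): 1 > 0.8, so result = 0.8
(((((y ⊃ x) ⊃ ¬x) ⊃ x) ⊃ x) ⊃ x): 0.8 ≤ 0.8, so result = 1
((((((y ⊃ x) ⊃ ¬x) ⊃ x) ⊃ x) ⊃ x) ⊃ x): 1 > 0.8, so result = 0.8
¬x: Gödel ¬ of 0.8 = 0 (operand ≠ 0)
(((((((y ⊃ x) ⊃ ¬x) ⊃ x) ⊃ x) ⊃ x) ⊃ x) ⊃ ¬x): 0.8 > 0, so result = 0
((((((((y ⊃ x) ⊃ ¬x) ⊃ x) ⊃ x) ⊃ x) ⊃ x) ⊃ ¬x) ⊃ y): 0 ≤ 0.9, so result = 1
¬y: Gödel ¬ of 0.9 = 0 (operand ≠ 0)
(((((((((y ⊃ x) ⊃ ¬x) ⊃ x) ⊃ x) ⊃ x) ⊃ x) ⊃ ¬x) ⊃ y) ⊃ ¬y): 1 > 0, so result = 0
((((((((((y ⊃ x) ⊃ ¬x) ⊃ x) ⊃ x) ⊃ x) ⊃ x) ⊃ ¬x) ⊃ y) ⊃ ¬y) ⊃ x): 0 ≤ 0.8, so result = 1
(((((((((((y ⊃ x) ⊃ ¬x) ⊃ x) ⊃ x) ⊃ x) ⊃ x) ⊃ ¬x) ⊃ y) ⊃ ¬y) ⊃ x) ⊃ x): 1 > 0.8, so result = 0.8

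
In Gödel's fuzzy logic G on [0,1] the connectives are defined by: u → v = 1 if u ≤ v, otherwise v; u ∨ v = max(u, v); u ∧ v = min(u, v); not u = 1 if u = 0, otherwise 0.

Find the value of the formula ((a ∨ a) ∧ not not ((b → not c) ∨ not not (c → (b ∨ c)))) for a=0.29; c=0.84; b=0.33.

0.29

(a ∨ a) = max(0.29, 0.29) = 0.29
not c: Gödel ¬ of 0.84 = 0 (operand ≠ 0)
(b → not c): 0.33 > 0, so result = 0
(b ∨ c) = max(0.33, 0.84) = 0.84
(c → (b ∨ c)): 0.84 ≤ 0.84, so result = 1
not (c → (b ∨ c)): Gödel ¬ of 1 = 0 (operand ≠ 0)
not not (c → (b ∨ c)): Gödel ¬ of 0 = 1 (operand is 0)
((b → not c) ∨ not not (c → (b ∨ c))) = max(0, 1) = 1
not ((b → not c) ∨ not not (c → (b ∨ c))): Gödel ¬ of 1 = 0 (operand ≠ 0)
not not ((b → not c) ∨ not not (c → (b ∨ c))): Gödel ¬ of 0 = 1 (operand is 0)
((a ∨ a) ∧ not not ((b → not c) ∨ not not (c → (b ∨ c)))) = min(0.29, 1) = 0.29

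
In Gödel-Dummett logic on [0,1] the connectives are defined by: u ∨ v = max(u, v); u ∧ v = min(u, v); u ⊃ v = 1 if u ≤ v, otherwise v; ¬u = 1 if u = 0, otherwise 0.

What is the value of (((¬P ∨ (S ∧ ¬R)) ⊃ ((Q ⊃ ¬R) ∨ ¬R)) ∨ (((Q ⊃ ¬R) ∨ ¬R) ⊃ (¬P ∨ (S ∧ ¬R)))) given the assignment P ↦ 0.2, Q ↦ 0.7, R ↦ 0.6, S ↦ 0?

1.00

¬P: Gödel ¬ of 0.2 = 0 (operand ≠ 0)
¬R: Gödel ¬ of 0.6 = 0 (operand ≠ 0)
(S ∧ ¬R) = min(0, 0) = 0
(¬P ∨ (S ∧ ¬R)) = max(0, 0) = 0
¬R: Gödel ¬ of 0.6 = 0 (operand ≠ 0)
(Q ⊃ ¬R): 0.7 > 0, so result = 0
¬R: Gödel ¬ of 0.6 = 0 (operand ≠ 0)
((Q ⊃ ¬R) ∨ ¬R) = max(0, 0) = 0
((¬P ∨ (S ∧ ¬R)) ⊃ ((Q ⊃ ¬R) ∨ ¬R)): 0 ≤ 0, so result = 1
¬R: Gödel ¬ of 0.6 = 0 (operand ≠ 0)
(Q ⊃ ¬R): 0.7 > 0, so result = 0
¬R: Gödel ¬ of 0.6 = 0 (operand ≠ 0)
((Q ⊃ ¬R) ∨ ¬R) = max(0, 0) = 0
¬P: Gödel ¬ of 0.2 = 0 (operand ≠ 0)
¬R: Gödel ¬ of 0.6 = 0 (operand ≠ 0)
(S ∧ ¬R) = min(0, 0) = 0
(¬P ∨ (S ∧ ¬R)) = max(0, 0) = 0
(((Q ⊃ ¬R) ∨ ¬R) ⊃ (¬P ∨ (S ∧ ¬R))): 0 ≤ 0, so result = 1
(((¬P ∨ (S ∧ ¬R)) ⊃ ((Q ⊃ ¬R) ∨ ¬R)) ∨ (((Q ⊃ ¬R) ∨ ¬R) ⊃ (¬P ∨ (S ∧ ¬R)))) = max(1, 1) = 1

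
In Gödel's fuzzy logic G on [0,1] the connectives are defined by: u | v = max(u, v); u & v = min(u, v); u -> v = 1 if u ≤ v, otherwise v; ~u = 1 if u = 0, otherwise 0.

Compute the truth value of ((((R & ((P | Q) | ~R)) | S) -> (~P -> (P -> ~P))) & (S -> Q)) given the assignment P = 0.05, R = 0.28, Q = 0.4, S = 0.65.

0.40

(P | Q) = max(0.05, 0.4) = 0.4
~R: Gödel ¬ of 0.28 = 0 (operand ≠ 0)
((P | Q) | ~R) = max(0.4, 0) = 0.4
(R & ((P | Q) | ~R)) = min(0.28, 0.4) = 0.28
((R & ((P | Q) | ~R)) | S) = max(0.28, 0.65) = 0.65
~P: Gödel ¬ of 0.05 = 0 (operand ≠ 0)
~P: Gödel ¬ of 0.05 = 0 (operand ≠ 0)
(P -> ~P): 0.05 > 0, so result = 0
(~P -> (P -> ~P)): 0 ≤ 0, so result = 1
(((R & ((P | Q) | ~R)) | S) -> (~P -> (P -> ~P))): 0.65 ≤ 1, so result = 1
(S -> Q): 0.65 > 0.4, so result = 0.4
((((R & ((P | Q) | ~R)) | S) -> (~P -> (P -> ~P))) & (S -> Q)) = min(1, 0.4) = 0.4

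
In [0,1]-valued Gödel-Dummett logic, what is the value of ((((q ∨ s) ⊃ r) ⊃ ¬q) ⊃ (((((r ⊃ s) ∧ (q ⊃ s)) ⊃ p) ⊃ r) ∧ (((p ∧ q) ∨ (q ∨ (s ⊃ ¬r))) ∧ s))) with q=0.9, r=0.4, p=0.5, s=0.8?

(q ∨ s) = max(0.9, 0.8) = 0.9
((q ∨ s) ⊃ r): 0.9 > 0.4, so result = 0.4
¬q: Gödel ¬ of 0.9 = 0 (operand ≠ 0)
(((q ∨ s) ⊃ r) ⊃ ¬q): 0.4 > 0, so result = 0
(r ⊃ s): 0.4 ≤ 0.8, so result = 1
(q ⊃ s): 0.9 > 0.8, so result = 0.8
((r ⊃ s) ∧ (q ⊃ s)) = min(1, 0.8) = 0.8
(((r ⊃ s) ∧ (q ⊃ s)) ⊃ p): 0.8 > 0.5, so result = 0.5
((((r ⊃ s) ∧ (q ⊃ s)) ⊃ p) ⊃ r): 0.5 > 0.4, so result = 0.4
(p ∧ q) = min(0.5, 0.9) = 0.5
¬r: Gödel ¬ of 0.4 = 0 (operand ≠ 0)
(s ⊃ ¬r): 0.8 > 0, so result = 0
(q ∨ (s ⊃ ¬r)) = max(0.9, 0) = 0.9
((p ∧ q) ∨ (q ∨ (s ⊃ ¬r))) = max(0.5, 0.9) = 0.9
(((p ∧ q) ∨ (q ∨ (s ⊃ ¬r))) ∧ s) = min(0.9, 0.8) = 0.8
(((((r ⊃ s) ∧ (q ⊃ s)) ⊃ p) ⊃ r) ∧ (((p ∧ q) ∨ (q ∨ (s ⊃ ¬r))) ∧ s)) = min(0.4, 0.8) = 0.4
((((q ∨ s) ⊃ r) ⊃ ¬q) ⊃ (((((r ⊃ s) ∧ (q ⊃ s)) ⊃ p) ⊃ r) ∧ (((p ∧ q) ∨ (q ∨ (s ⊃ ¬r))) ∧ s))): 0 ≤ 0.4, so result = 1

1.00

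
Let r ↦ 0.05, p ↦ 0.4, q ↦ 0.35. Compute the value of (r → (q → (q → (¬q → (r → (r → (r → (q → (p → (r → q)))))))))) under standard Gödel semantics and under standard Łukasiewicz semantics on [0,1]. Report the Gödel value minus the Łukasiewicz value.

0.00

Gödel evaluation:
  ¬q: Gödel ¬ of 0.35 = 0 (operand ≠ 0)
  (r → q): 0.05 ≤ 0.35, so result = 1
  (p → (r → q)): 0.4 ≤ 1, so result = 1
  (q → (p → (r → q))): 0.35 ≤ 1, so result = 1
  (r → (q → (p → (r → q)))): 0.05 ≤ 1, so result = 1
  (r → (r → (q → (p → (r → q))))): 0.05 ≤ 1, so result = 1
  (r → (r → (r → (q → (p → (r → q)))))): 0.05 ≤ 1, so result = 1
  (¬q → (r → (r → (r → (q → (p → (r → q))))))): 0 ≤ 1, so result = 1
  (q → (¬q → (r → (r → (r → (q → (p → (r → q)))))))): 0.35 ≤ 1, so result = 1
  (q → (q → (¬q → (r → (r → (r → (q → (p → (r → q))))))))): 0.35 ≤ 1, so result = 1
  (r → (q → (q → (¬q → (r → (r → (r → (q → (p → (r → q)))))))))): 0.05 ≤ 1, so result = 1
  Gödel value = 1
Łukasiewicz evaluation:
  ¬q: Łukasiewicz ¬ gives 1 − 0.35 = 0.65
  (r → q): min(1, 1 − 0.05 + 0.35) = 1
  (p → (r → q)): min(1, 1 − 0.4 + 1) = 1
  (q → (p → (r → q))): min(1, 1 − 0.35 + 1) = 1
  (r → (q → (p → (r → q)))): min(1, 1 − 0.05 + 1) = 1
  (r → (r → (q → (p → (r → q))))): min(1, 1 − 0.05 + 1) = 1
  (r → (r → (r → (q → (p → (r → q)))))): min(1, 1 − 0.05 + 1) = 1
  (¬q → (r → (r → (r → (q → (p → (r → q))))))): min(1, 1 − 0.65 + 1) = 1
  (q → (¬q → (r → (r → (r → (q → (p → (r → q)))))))): min(1, 1 − 0.35 + 1) = 1
  (q → (q → (¬q → (r → (r → (r → (q → (p → (r → q))))))))): min(1, 1 − 0.35 + 1) = 1
  (r → (q → (q → (¬q → (r → (r → (r → (q → (p → (r → q)))))))))): min(1, 1 − 0.05 + 1) = 1
  Łukasiewicz value = 1
Difference: 1 − 1 = 0.00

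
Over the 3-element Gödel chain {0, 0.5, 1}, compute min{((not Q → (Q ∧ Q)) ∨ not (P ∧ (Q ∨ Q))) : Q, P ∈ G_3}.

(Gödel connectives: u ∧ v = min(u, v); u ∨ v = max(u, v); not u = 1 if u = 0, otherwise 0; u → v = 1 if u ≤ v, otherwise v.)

1.00

Every assignment gives 1. For instance at Q = 0, P = 0:
  not Q: Gödel ¬ of 0 = 1 (operand is 0)
  (Q ∧ Q) = min(0, 0) = 0
  (not Q → (Q ∧ Q)): 1 > 0, so result = 0
  (Q ∨ Q) = max(0, 0) = 0
  (P ∧ (Q ∨ Q)) = min(0, 0) = 0
  not (P ∧ (Q ∨ Q)): Gödel ¬ of 0 = 1 (operand is 0)
  ((not Q → (Q ∧ Q)) ∨ not (P ∧ (Q ∨ Q))) = max(0, 1) = 1
All 9 assignments give value 1 — the formula is a G_3-tautology.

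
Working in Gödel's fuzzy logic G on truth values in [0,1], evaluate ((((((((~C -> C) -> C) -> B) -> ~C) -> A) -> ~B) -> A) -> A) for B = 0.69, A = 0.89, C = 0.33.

0.89

~C: Gödel ¬ of 0.33 = 0 (operand ≠ 0)
(~C -> C): 0 ≤ 0.33, so result = 1
((~C -> C) -> C): 1 > 0.33, so result = 0.33
(((~C -> C) -> C) -> B): 0.33 ≤ 0.69, so result = 1
~C: Gödel ¬ of 0.33 = 0 (operand ≠ 0)
((((~C -> C) -> C) -> B) -> ~C): 1 > 0, so result = 0
(((((~C -> C) -> C) -> B) -> ~C) -> A): 0 ≤ 0.89, so result = 1
~B: Gödel ¬ of 0.69 = 0 (operand ≠ 0)
((((((~C -> C) -> C) -> B) -> ~C) -> A) -> ~B): 1 > 0, so result = 0
(((((((~C -> C) -> C) -> B) -> ~C) -> A) -> ~B) -> A): 0 ≤ 0.89, so result = 1
((((((((~C -> C) -> C) -> B) -> ~C) -> A) -> ~B) -> A) -> A): 1 > 0.89, so result = 0.89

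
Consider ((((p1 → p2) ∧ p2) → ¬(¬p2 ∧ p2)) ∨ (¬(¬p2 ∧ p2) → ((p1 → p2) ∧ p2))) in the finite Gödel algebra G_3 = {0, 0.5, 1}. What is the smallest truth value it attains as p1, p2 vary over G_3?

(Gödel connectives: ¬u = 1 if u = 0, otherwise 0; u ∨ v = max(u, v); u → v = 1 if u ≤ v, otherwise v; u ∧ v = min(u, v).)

1.00

Every assignment gives 1. For instance at p1 = 0, p2 = 0:
  (p1 → p2): 0 ≤ 0, so result = 1
  ((p1 → p2) ∧ p2) = min(1, 0) = 0
  ¬p2: Gödel ¬ of 0 = 1 (operand is 0)
  (¬p2 ∧ p2) = min(1, 0) = 0
  ¬(¬p2 ∧ p2): Gödel ¬ of 0 = 1 (operand is 0)
  (((p1 → p2) ∧ p2) → ¬(¬p2 ∧ p2)): 0 ≤ 1, so result = 1
  ¬p2: Gödel ¬ of 0 = 1 (operand is 0)
  (¬p2 ∧ p2) = min(1, 0) = 0
  ¬(¬p2 ∧ p2): Gödel ¬ of 0 = 1 (operand is 0)
  (p1 → p2): 0 ≤ 0, so result = 1
  ((p1 → p2) ∧ p2) = min(1, 0) = 0
  (¬(¬p2 ∧ p2) → ((p1 → p2) ∧ p2)): 1 > 0, so result = 0
  ((((p1 → p2) ∧ p2) → ¬(¬p2 ∧ p2)) ∨ (¬(¬p2 ∧ p2) → ((p1 → p2) ∧ p2))) = max(1, 0) = 1
All 9 assignments give value 1 — the formula is a G_3-tautology.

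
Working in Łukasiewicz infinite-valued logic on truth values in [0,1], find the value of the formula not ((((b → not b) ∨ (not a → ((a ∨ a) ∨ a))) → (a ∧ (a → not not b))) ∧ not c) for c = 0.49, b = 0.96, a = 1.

not b: Łukasiewicz ¬ gives 1 − 0.96 = 0.04
(b → not b): min(1, 1 − 0.96 + 0.04) = 0.08
not a: Łukasiewicz ¬ gives 1 − 1 = 0
(a ∨ a) = max(1, 1) = 1
((a ∨ a) ∨ a) = max(1, 1) = 1
(not a → ((a ∨ a) ∨ a)): min(1, 1 − 0 + 1) = 1
((b → not b) ∨ (not a → ((a ∨ a) ∨ a))) = max(0.08, 1) = 1
not b: Łukasiewicz ¬ gives 1 − 0.96 = 0.04
not not b: Łukasiewicz ¬ gives 1 − 0.04 = 0.96
(a → not not b): min(1, 1 − 1 + 0.96) = 0.96
(a ∧ (a → not not b)) = min(1, 0.96) = 0.96
(((b → not b) ∨ (not a → ((a ∨ a) ∨ a))) → (a ∧ (a → not not b))): min(1, 1 − 1 + 0.96) = 0.96
not c: Łukasiewicz ¬ gives 1 − 0.49 = 0.51
((((b → not b) ∨ (not a → ((a ∨ a) ∨ a))) → (a ∧ (a → not not b))) ∧ not c) = min(0.96, 0.51) = 0.51
not ((((b → not b) ∨ (not a → ((a ∨ a) ∨ a))) → (a ∧ (a → not not b))) ∧ not c): Łukasiewicz ¬ gives 1 − 0.51 = 0.49

0.49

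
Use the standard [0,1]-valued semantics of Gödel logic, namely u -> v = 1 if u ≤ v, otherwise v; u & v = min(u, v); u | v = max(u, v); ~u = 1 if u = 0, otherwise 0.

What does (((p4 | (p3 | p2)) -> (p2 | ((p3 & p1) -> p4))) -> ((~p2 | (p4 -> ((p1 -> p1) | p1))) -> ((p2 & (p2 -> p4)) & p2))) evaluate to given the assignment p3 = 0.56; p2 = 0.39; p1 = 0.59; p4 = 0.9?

0.39

(p3 | p2) = max(0.56, 0.39) = 0.56
(p4 | (p3 | p2)) = max(0.9, 0.56) = 0.9
(p3 & p1) = min(0.56, 0.59) = 0.56
((p3 & p1) -> p4): 0.56 ≤ 0.9, so result = 1
(p2 | ((p3 & p1) -> p4)) = max(0.39, 1) = 1
((p4 | (p3 | p2)) -> (p2 | ((p3 & p1) -> p4))): 0.9 ≤ 1, so result = 1
~p2: Gödel ¬ of 0.39 = 0 (operand ≠ 0)
(p1 -> p1): 0.59 ≤ 0.59, so result = 1
((p1 -> p1) | p1) = max(1, 0.59) = 1
(p4 -> ((p1 -> p1) | p1)): 0.9 ≤ 1, so result = 1
(~p2 | (p4 -> ((p1 -> p1) | p1))) = max(0, 1) = 1
(p2 -> p4): 0.39 ≤ 0.9, so result = 1
(p2 & (p2 -> p4)) = min(0.39, 1) = 0.39
((p2 & (p2 -> p4)) & p2) = min(0.39, 0.39) = 0.39
((~p2 | (p4 -> ((p1 -> p1) | p1))) -> ((p2 & (p2 -> p4)) & p2)): 1 > 0.39, so result = 0.39
(((p4 | (p3 | p2)) -> (p2 | ((p3 & p1) -> p4))) -> ((~p2 | (p4 -> ((p1 -> p1) | p1))) -> ((p2 & (p2 -> p4)) & p2))): 1 > 0.39, so result = 0.39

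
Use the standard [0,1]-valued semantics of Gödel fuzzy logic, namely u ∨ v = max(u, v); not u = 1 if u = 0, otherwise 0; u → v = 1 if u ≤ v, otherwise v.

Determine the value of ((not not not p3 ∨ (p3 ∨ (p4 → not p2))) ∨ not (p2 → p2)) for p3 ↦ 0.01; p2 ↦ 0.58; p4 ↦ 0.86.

0.01

not p3: Gödel ¬ of 0.01 = 0 (operand ≠ 0)
not not p3: Gödel ¬ of 0 = 1 (operand is 0)
not not not p3: Gödel ¬ of 1 = 0 (operand ≠ 0)
not p2: Gödel ¬ of 0.58 = 0 (operand ≠ 0)
(p4 → not p2): 0.86 > 0, so result = 0
(p3 ∨ (p4 → not p2)) = max(0.01, 0) = 0.01
(not not not p3 ∨ (p3 ∨ (p4 → not p2))) = max(0, 0.01) = 0.01
(p2 → p2): 0.58 ≤ 0.58, so result = 1
not (p2 → p2): Gödel ¬ of 1 = 0 (operand ≠ 0)
((not not not p3 ∨ (p3 ∨ (p4 → not p2))) ∨ not (p2 → p2)) = max(0.01, 0) = 0.01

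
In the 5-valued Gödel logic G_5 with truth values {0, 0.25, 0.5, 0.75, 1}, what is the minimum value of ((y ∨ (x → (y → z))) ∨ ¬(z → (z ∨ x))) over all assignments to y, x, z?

0.25

The minimum is attained at y = 0.25, x = 0.25, z = 0:
  (y → z): 0.25 > 0, so result = 0
  (x → (y → z)): 0.25 > 0, so result = 0
  (y ∨ (x → (y → z))) = max(0.25, 0) = 0.25
  (z ∨ x) = max(0, 0.25) = 0.25
  (z → (z ∨ x)): 0 ≤ 0.25, so result = 1
  ¬(z → (z ∨ x)): Gödel ¬ of 1 = 0 (operand ≠ 0)
  ((y ∨ (x → (y → z))) ∨ ¬(z → (z ∨ x))) = max(0.25, 0) = 0.25
Checking all 125 assignments confirms none give a value below 0.25.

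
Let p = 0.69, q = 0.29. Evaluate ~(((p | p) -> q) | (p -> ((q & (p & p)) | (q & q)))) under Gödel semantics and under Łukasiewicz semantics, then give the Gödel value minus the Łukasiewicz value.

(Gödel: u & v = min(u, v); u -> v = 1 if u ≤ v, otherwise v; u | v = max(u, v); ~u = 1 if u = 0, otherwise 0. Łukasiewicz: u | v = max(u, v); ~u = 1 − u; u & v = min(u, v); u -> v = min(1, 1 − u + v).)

Gödel evaluation:
  (p | p) = max(0.69, 0.69) = 0.69
  ((p | p) -> q): 0.69 > 0.29, so result = 0.29
  (p & p) = min(0.69, 0.69) = 0.69
  (q & (p & p)) = min(0.29, 0.69) = 0.29
  (q & q) = min(0.29, 0.29) = 0.29
  ((q & (p & p)) | (q & q)) = max(0.29, 0.29) = 0.29
  (p -> ((q & (p & p)) | (q & q))): 0.69 > 0.29, so result = 0.29
  (((p | p) -> q) | (p -> ((q & (p & p)) | (q & q)))) = max(0.29, 0.29) = 0.29
  ~(((p | p) -> q) | (p -> ((q & (p & p)) | (q & q)))): Gödel ¬ of 0.29 = 0 (operand ≠ 0)
  Gödel value = 0
Łukasiewicz evaluation:
  (p | p) = max(0.69, 0.69) = 0.69
  ((p | p) -> q): min(1, 1 − 0.69 + 0.29) = 0.6
  (p & p) = min(0.69, 0.69) = 0.69
  (q & (p & p)) = min(0.29, 0.69) = 0.29
  (q & q) = min(0.29, 0.29) = 0.29
  ((q & (p & p)) | (q & q)) = max(0.29, 0.29) = 0.29
  (p -> ((q & (p & p)) | (q & q))): min(1, 1 − 0.69 + 0.29) = 0.6
  (((p | p) -> q) | (p -> ((q & (p & p)) | (q & q)))) = max(0.6, 0.6) = 0.6
  ~(((p | p) -> q) | (p -> ((q & (p & p)) | (q & q)))): Łukasiewicz ¬ gives 1 − 0.6 = 0.4
  Łukasiewicz value = 0.4
Difference: 0 − 0.4 = -0.40

-0.40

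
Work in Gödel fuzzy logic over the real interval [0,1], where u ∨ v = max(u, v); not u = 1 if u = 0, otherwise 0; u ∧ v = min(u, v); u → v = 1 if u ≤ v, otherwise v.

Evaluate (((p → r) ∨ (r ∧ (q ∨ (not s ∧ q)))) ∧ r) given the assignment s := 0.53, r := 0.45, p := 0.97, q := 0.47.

(p → r): 0.97 > 0.45, so result = 0.45
not s: Gödel ¬ of 0.53 = 0 (operand ≠ 0)
(not s ∧ q) = min(0, 0.47) = 0
(q ∨ (not s ∧ q)) = max(0.47, 0) = 0.47
(r ∧ (q ∨ (not s ∧ q))) = min(0.45, 0.47) = 0.45
((p → r) ∨ (r ∧ (q ∨ (not s ∧ q)))) = max(0.45, 0.45) = 0.45
(((p → r) ∨ (r ∧ (q ∨ (not s ∧ q)))) ∧ r) = min(0.45, 0.45) = 0.45

0.45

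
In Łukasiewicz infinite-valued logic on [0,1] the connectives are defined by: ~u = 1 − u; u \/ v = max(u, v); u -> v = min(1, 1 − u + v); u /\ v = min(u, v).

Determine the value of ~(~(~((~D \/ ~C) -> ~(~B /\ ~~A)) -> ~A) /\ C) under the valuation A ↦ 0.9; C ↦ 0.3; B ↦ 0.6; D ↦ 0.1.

0.80

~D: Łukasiewicz ¬ gives 1 − 0.1 = 0.9
~C: Łukasiewicz ¬ gives 1 − 0.3 = 0.7
(~D \/ ~C) = max(0.9, 0.7) = 0.9
~B: Łukasiewicz ¬ gives 1 − 0.6 = 0.4
~A: Łukasiewicz ¬ gives 1 − 0.9 = 0.1
~~A: Łukasiewicz ¬ gives 1 − 0.1 = 0.9
(~B /\ ~~A) = min(0.4, 0.9) = 0.4
~(~B /\ ~~A): Łukasiewicz ¬ gives 1 − 0.4 = 0.6
((~D \/ ~C) -> ~(~B /\ ~~A)): min(1, 1 − 0.9 + 0.6) = 0.7
~((~D \/ ~C) -> ~(~B /\ ~~A)): Łukasiewicz ¬ gives 1 − 0.7 = 0.3
~A: Łukasiewicz ¬ gives 1 − 0.9 = 0.1
(~((~D \/ ~C) -> ~(~B /\ ~~A)) -> ~A): min(1, 1 − 0.3 + 0.1) = 0.8
~(~((~D \/ ~C) -> ~(~B /\ ~~A)) -> ~A): Łukasiewicz ¬ gives 1 − 0.8 = 0.2
(~(~((~D \/ ~C) -> ~(~B /\ ~~A)) -> ~A) /\ C) = min(0.2, 0.3) = 0.2
~(~(~((~D \/ ~C) -> ~(~B /\ ~~A)) -> ~A) /\ C): Łukasiewicz ¬ gives 1 − 0.2 = 0.8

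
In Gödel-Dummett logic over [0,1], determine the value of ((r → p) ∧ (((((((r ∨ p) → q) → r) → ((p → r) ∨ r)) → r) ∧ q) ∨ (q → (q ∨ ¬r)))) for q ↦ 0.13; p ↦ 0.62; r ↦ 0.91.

(r → p): 0.91 > 0.62, so result = 0.62
(r ∨ p) = max(0.91, 0.62) = 0.91
((r ∨ p) → q): 0.91 > 0.13, so result = 0.13
(((r ∨ p) → q) → r): 0.13 ≤ 0.91, so result = 1
(p → r): 0.62 ≤ 0.91, so result = 1
((p → r) ∨ r) = max(1, 0.91) = 1
((((r ∨ p) → q) → r) → ((p → r) ∨ r)): 1 ≤ 1, so result = 1
(((((r ∨ p) → q) → r) → ((p → r) ∨ r)) → r): 1 > 0.91, so result = 0.91
((((((r ∨ p) → q) → r) → ((p → r) ∨ r)) → r) ∧ q) = min(0.91, 0.13) = 0.13
¬r: Gödel ¬ of 0.91 = 0 (operand ≠ 0)
(q ∨ ¬r) = max(0.13, 0) = 0.13
(q → (q ∨ ¬r)): 0.13 ≤ 0.13, so result = 1
(((((((r ∨ p) → q) → r) → ((p → r) ∨ r)) → r) ∧ q) ∨ (q → (q ∨ ¬r))) = max(0.13, 1) = 1
((r → p) ∧ (((((((r ∨ p) → q) → r) → ((p → r) ∨ r)) → r) ∧ q) ∨ (q → (q ∨ ¬r)))) = min(0.62, 1) = 0.62

0.62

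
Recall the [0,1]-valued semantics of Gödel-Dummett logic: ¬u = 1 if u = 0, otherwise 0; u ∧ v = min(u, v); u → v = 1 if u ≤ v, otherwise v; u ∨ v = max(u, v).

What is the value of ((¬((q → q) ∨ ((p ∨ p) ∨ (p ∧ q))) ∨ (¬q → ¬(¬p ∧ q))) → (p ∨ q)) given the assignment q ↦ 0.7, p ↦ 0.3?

0.70

(q → q): 0.7 ≤ 0.7, so result = 1
(p ∨ p) = max(0.3, 0.3) = 0.3
(p ∧ q) = min(0.3, 0.7) = 0.3
((p ∨ p) ∨ (p ∧ q)) = max(0.3, 0.3) = 0.3
((q → q) ∨ ((p ∨ p) ∨ (p ∧ q))) = max(1, 0.3) = 1
¬((q → q) ∨ ((p ∨ p) ∨ (p ∧ q))): Gödel ¬ of 1 = 0 (operand ≠ 0)
¬q: Gödel ¬ of 0.7 = 0 (operand ≠ 0)
¬p: Gödel ¬ of 0.3 = 0 (operand ≠ 0)
(¬p ∧ q) = min(0, 0.7) = 0
¬(¬p ∧ q): Gödel ¬ of 0 = 1 (operand is 0)
(¬q → ¬(¬p ∧ q)): 0 ≤ 1, so result = 1
(¬((q → q) ∨ ((p ∨ p) ∨ (p ∧ q))) ∨ (¬q → ¬(¬p ∧ q))) = max(0, 1) = 1
(p ∨ q) = max(0.3, 0.7) = 0.7
((¬((q → q) ∨ ((p ∨ p) ∨ (p ∧ q))) ∨ (¬q → ¬(¬p ∧ q))) → (p ∨ q)): 1 > 0.7, so result = 0.7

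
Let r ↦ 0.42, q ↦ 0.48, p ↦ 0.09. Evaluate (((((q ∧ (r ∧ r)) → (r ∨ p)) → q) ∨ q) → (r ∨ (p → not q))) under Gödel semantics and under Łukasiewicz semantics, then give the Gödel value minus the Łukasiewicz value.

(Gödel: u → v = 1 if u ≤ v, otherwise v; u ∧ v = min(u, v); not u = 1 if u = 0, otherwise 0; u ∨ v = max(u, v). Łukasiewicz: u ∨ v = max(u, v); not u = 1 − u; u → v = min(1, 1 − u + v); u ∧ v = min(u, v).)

-0.58

Gödel evaluation:
  (r ∧ r) = min(0.42, 0.42) = 0.42
  (q ∧ (r ∧ r)) = min(0.48, 0.42) = 0.42
  (r ∨ p) = max(0.42, 0.09) = 0.42
  ((q ∧ (r ∧ r)) → (r ∨ p)): 0.42 ≤ 0.42, so result = 1
  (((q ∧ (r ∧ r)) → (r ∨ p)) → q): 1 > 0.48, so result = 0.48
  ((((q ∧ (r ∧ r)) → (r ∨ p)) → q) ∨ q) = max(0.48, 0.48) = 0.48
  not q: Gödel ¬ of 0.48 = 0 (operand ≠ 0)
  (p → not q): 0.09 > 0, so result = 0
  (r ∨ (p → not q)) = max(0.42, 0) = 0.42
  (((((q ∧ (r ∧ r)) → (r ∨ p)) → q) ∨ q) → (r ∨ (p → not q))): 0.48 > 0.42, so result = 0.42
  Gödel value = 0.42
Łukasiewicz evaluation:
  (r ∧ r) = min(0.42, 0.42) = 0.42
  (q ∧ (r ∧ r)) = min(0.48, 0.42) = 0.42
  (r ∨ p) = max(0.42, 0.09) = 0.42
  ((q ∧ (r ∧ r)) → (r ∨ p)): min(1, 1 − 0.42 + 0.42) = 1
  (((q ∧ (r ∧ r)) → (r ∨ p)) → q): min(1, 1 − 1 + 0.48) = 0.48
  ((((q ∧ (r ∧ r)) → (r ∨ p)) → q) ∨ q) = max(0.48, 0.48) = 0.48
  not q: Łukasiewicz ¬ gives 1 − 0.48 = 0.52
  (p → not q): min(1, 1 − 0.09 + 0.52) = 1
  (r ∨ (p → not q)) = max(0.42, 1) = 1
  (((((q ∧ (r ∧ r)) → (r ∨ p)) → q) ∨ q) → (r ∨ (p → not q))): min(1, 1 − 0.48 + 1) = 1
  Łukasiewicz value = 1
Difference: 0.42 − 1 = -0.58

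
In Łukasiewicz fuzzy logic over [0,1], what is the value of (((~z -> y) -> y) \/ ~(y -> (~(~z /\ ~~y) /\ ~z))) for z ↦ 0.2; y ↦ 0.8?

0.80

~z: Łukasiewicz ¬ gives 1 − 0.2 = 0.8
(~z -> y): min(1, 1 − 0.8 + 0.8) = 1
((~z -> y) -> y): min(1, 1 − 1 + 0.8) = 0.8
~z: Łukasiewicz ¬ gives 1 − 0.2 = 0.8
~y: Łukasiewicz ¬ gives 1 − 0.8 = 0.2
~~y: Łukasiewicz ¬ gives 1 − 0.2 = 0.8
(~z /\ ~~y) = min(0.8, 0.8) = 0.8
~(~z /\ ~~y): Łukasiewicz ¬ gives 1 − 0.8 = 0.2
~z: Łukasiewicz ¬ gives 1 − 0.2 = 0.8
(~(~z /\ ~~y) /\ ~z) = min(0.2, 0.8) = 0.2
(y -> (~(~z /\ ~~y) /\ ~z)): min(1, 1 − 0.8 + 0.2) = 0.4
~(y -> (~(~z /\ ~~y) /\ ~z)): Łukasiewicz ¬ gives 1 − 0.4 = 0.6
(((~z -> y) -> y) \/ ~(y -> (~(~z /\ ~~y) /\ ~z))) = max(0.8, 0.6) = 0.8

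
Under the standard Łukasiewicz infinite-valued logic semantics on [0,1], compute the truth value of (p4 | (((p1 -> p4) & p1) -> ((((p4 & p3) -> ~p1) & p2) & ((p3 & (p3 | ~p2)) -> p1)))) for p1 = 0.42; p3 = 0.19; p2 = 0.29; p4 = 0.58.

0.87

(p1 -> p4): min(1, 1 − 0.42 + 0.58) = 1
((p1 -> p4) & p1) = min(1, 0.42) = 0.42
(p4 & p3) = min(0.58, 0.19) = 0.19
~p1: Łukasiewicz ¬ gives 1 − 0.42 = 0.58
((p4 & p3) -> ~p1): min(1, 1 − 0.19 + 0.58) = 1
(((p4 & p3) -> ~p1) & p2) = min(1, 0.29) = 0.29
~p2: Łukasiewicz ¬ gives 1 − 0.29 = 0.71
(p3 | ~p2) = max(0.19, 0.71) = 0.71
(p3 & (p3 | ~p2)) = min(0.19, 0.71) = 0.19
((p3 & (p3 | ~p2)) -> p1): min(1, 1 − 0.19 + 0.42) = 1
((((p4 & p3) -> ~p1) & p2) & ((p3 & (p3 | ~p2)) -> p1)) = min(0.29, 1) = 0.29
(((p1 -> p4) & p1) -> ((((p4 & p3) -> ~p1) & p2) & ((p3 & (p3 | ~p2)) -> p1))): min(1, 1 − 0.42 + 0.29) = 0.87
(p4 | (((p1 -> p4) & p1) -> ((((p4 & p3) -> ~p1) & p2) & ((p3 & (p3 | ~p2)) -> p1)))) = max(0.58, 0.87) = 0.87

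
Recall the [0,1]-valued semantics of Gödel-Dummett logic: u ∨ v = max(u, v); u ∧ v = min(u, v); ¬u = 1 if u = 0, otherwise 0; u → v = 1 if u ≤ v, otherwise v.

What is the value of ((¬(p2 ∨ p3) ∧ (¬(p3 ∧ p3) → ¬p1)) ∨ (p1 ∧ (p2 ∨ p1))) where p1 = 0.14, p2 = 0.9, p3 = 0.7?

0.14

(p2 ∨ p3) = max(0.9, 0.7) = 0.9
¬(p2 ∨ p3): Gödel ¬ of 0.9 = 0 (operand ≠ 0)
(p3 ∧ p3) = min(0.7, 0.7) = 0.7
¬(p3 ∧ p3): Gödel ¬ of 0.7 = 0 (operand ≠ 0)
¬p1: Gödel ¬ of 0.14 = 0 (operand ≠ 0)
(¬(p3 ∧ p3) → ¬p1): 0 ≤ 0, so result = 1
(¬(p2 ∨ p3) ∧ (¬(p3 ∧ p3) → ¬p1)) = min(0, 1) = 0
(p2 ∨ p1) = max(0.9, 0.14) = 0.9
(p1 ∧ (p2 ∨ p1)) = min(0.14, 0.9) = 0.14
((¬(p2 ∨ p3) ∧ (¬(p3 ∧ p3) → ¬p1)) ∨ (p1 ∧ (p2 ∨ p1))) = max(0, 0.14) = 0.14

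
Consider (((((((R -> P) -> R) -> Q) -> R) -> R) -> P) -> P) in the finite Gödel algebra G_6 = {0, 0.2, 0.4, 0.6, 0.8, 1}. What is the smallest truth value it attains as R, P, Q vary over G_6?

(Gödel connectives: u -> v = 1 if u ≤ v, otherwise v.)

0.20

The minimum is attained at R = 0.2, P = 0.2, Q = 0:
  (R -> P): 0.2 ≤ 0.2, so result = 1
  ((R -> P) -> R): 1 > 0.2, so result = 0.2
  (((R -> P) -> R) -> Q): 0.2 > 0, so result = 0
  ((((R -> P) -> R) -> Q) -> R): 0 ≤ 0.2, so result = 1
  (((((R -> P) -> R) -> Q) -> R) -> R): 1 > 0.2, so result = 0.2
  ((((((R -> P) -> R) -> Q) -> R) -> R) -> P): 0.2 ≤ 0.2, so result = 1
  (((((((R -> P) -> R) -> Q) -> R) -> R) -> P) -> P): 1 > 0.2, so result = 0.2
Checking all 216 assignments confirms none give a value below 0.20.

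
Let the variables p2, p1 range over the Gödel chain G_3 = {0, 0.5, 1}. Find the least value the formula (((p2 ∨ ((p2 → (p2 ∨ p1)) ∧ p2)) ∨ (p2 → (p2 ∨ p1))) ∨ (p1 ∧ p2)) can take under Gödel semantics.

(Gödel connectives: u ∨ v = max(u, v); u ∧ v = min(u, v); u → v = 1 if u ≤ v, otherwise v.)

Every assignment gives 1. For instance at p2 = 0, p1 = 0:
  (p2 ∨ p1) = max(0, 0) = 0
  (p2 → (p2 ∨ p1)): 0 ≤ 0, so result = 1
  ((p2 → (p2 ∨ p1)) ∧ p2) = min(1, 0) = 0
  (p2 ∨ ((p2 → (p2 ∨ p1)) ∧ p2)) = max(0, 0) = 0
  (p2 ∨ p1) = max(0, 0) = 0
  (p2 → (p2 ∨ p1)): 0 ≤ 0, so result = 1
  ((p2 ∨ ((p2 → (p2 ∨ p1)) ∧ p2)) ∨ (p2 → (p2 ∨ p1))) = max(0, 1) = 1
  (p1 ∧ p2) = min(0, 0) = 0
  (((p2 ∨ ((p2 → (p2 ∨ p1)) ∧ p2)) ∨ (p2 → (p2 ∨ p1))) ∨ (p1 ∧ p2)) = max(1, 0) = 1
All 9 assignments give value 1 — the formula is a G_3-tautology.

1.00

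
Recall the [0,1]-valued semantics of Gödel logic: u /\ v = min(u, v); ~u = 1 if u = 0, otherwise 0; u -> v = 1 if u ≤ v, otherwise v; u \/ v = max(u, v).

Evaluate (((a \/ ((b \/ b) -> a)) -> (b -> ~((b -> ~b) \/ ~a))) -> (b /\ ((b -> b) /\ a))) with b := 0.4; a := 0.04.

0.04

(b \/ b) = max(0.4, 0.4) = 0.4
((b \/ b) -> a): 0.4 > 0.04, so result = 0.04
(a \/ ((b \/ b) -> a)) = max(0.04, 0.04) = 0.04
~b: Gödel ¬ of 0.4 = 0 (operand ≠ 0)
(b -> ~b): 0.4 > 0, so result = 0
~a: Gödel ¬ of 0.04 = 0 (operand ≠ 0)
((b -> ~b) \/ ~a) = max(0, 0) = 0
~((b -> ~b) \/ ~a): Gödel ¬ of 0 = 1 (operand is 0)
(b -> ~((b -> ~b) \/ ~a)): 0.4 ≤ 1, so result = 1
((a \/ ((b \/ b) -> a)) -> (b -> ~((b -> ~b) \/ ~a))): 0.04 ≤ 1, so result = 1
(b -> b): 0.4 ≤ 0.4, so result = 1
((b -> b) /\ a) = min(1, 0.04) = 0.04
(b /\ ((b -> b) /\ a)) = min(0.4, 0.04) = 0.04
(((a \/ ((b \/ b) -> a)) -> (b -> ~((b -> ~b) \/ ~a))) -> (b /\ ((b -> b) /\ a))): 1 > 0.04, so result = 0.04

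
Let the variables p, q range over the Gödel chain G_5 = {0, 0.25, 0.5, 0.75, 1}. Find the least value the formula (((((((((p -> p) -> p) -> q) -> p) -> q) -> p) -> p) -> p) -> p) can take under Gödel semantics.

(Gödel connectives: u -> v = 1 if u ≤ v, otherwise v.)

0.25

The minimum is attained at p = 0.25, q = 0:
  (p -> p): 0.25 ≤ 0.25, so result = 1
  ((p -> p) -> p): 1 > 0.25, so result = 0.25
  (((p -> p) -> p) -> q): 0.25 > 0, so result = 0
  ((((p -> p) -> p) -> q) -> p): 0 ≤ 0.25, so result = 1
  (((((p -> p) -> p) -> q) -> p) -> q): 1 > 0, so result = 0
  ((((((p -> p) -> p) -> q) -> p) -> q) -> p): 0 ≤ 0.25, so result = 1
  (((((((p -> p) -> p) -> q) -> p) -> q) -> p) -> p): 1 > 0.25, so result = 0.25
  ((((((((p -> p) -> p) -> q) -> p) -> q) -> p) -> p) -> p): 0.25 ≤ 0.25, so result = 1
  (((((((((p -> p) -> p) -> q) -> p) -> q) -> p) -> p) -> p) -> p): 1 > 0.25, so result = 0.25
Checking all 25 assignments confirms none give a value below 0.25.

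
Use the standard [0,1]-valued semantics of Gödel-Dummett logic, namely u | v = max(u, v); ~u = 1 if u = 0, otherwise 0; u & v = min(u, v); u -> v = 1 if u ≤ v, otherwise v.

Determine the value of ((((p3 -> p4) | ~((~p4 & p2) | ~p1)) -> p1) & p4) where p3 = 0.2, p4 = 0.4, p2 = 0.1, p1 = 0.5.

(p3 -> p4): 0.2 ≤ 0.4, so result = 1
~p4: Gödel ¬ of 0.4 = 0 (operand ≠ 0)
(~p4 & p2) = min(0, 0.1) = 0
~p1: Gödel ¬ of 0.5 = 0 (operand ≠ 0)
((~p4 & p2) | ~p1) = max(0, 0) = 0
~((~p4 & p2) | ~p1): Gödel ¬ of 0 = 1 (operand is 0)
((p3 -> p4) | ~((~p4 & p2) | ~p1)) = max(1, 1) = 1
(((p3 -> p4) | ~((~p4 & p2) | ~p1)) -> p1): 1 > 0.5, so result = 0.5
((((p3 -> p4) | ~((~p4 & p2) | ~p1)) -> p1) & p4) = min(0.5, 0.4) = 0.4

0.40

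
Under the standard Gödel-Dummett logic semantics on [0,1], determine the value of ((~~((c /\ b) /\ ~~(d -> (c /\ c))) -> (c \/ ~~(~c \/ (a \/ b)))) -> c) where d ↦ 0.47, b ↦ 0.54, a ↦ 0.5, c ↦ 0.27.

(c /\ b) = min(0.27, 0.54) = 0.27
(c /\ c) = min(0.27, 0.27) = 0.27
(d -> (c /\ c)): 0.47 > 0.27, so result = 0.27
~(d -> (c /\ c)): Gödel ¬ of 0.27 = 0 (operand ≠ 0)
~~(d -> (c /\ c)): Gödel ¬ of 0 = 1 (operand is 0)
((c /\ b) /\ ~~(d -> (c /\ c))) = min(0.27, 1) = 0.27
~((c /\ b) /\ ~~(d -> (c /\ c))): Gödel ¬ of 0.27 = 0 (operand ≠ 0)
~~((c /\ b) /\ ~~(d -> (c /\ c))): Gödel ¬ of 0 = 1 (operand is 0)
~c: Gödel ¬ of 0.27 = 0 (operand ≠ 0)
(a \/ b) = max(0.5, 0.54) = 0.54
(~c \/ (a \/ b)) = max(0, 0.54) = 0.54
~(~c \/ (a \/ b)): Gödel ¬ of 0.54 = 0 (operand ≠ 0)
~~(~c \/ (a \/ b)): Gödel ¬ of 0 = 1 (operand is 0)
(c \/ ~~(~c \/ (a \/ b))) = max(0.27, 1) = 1
(~~((c /\ b) /\ ~~(d -> (c /\ c))) -> (c \/ ~~(~c \/ (a \/ b)))): 1 ≤ 1, so result = 1
((~~((c /\ b) /\ ~~(d -> (c /\ c))) -> (c \/ ~~(~c \/ (a \/ b)))) -> c): 1 > 0.27, so result = 0.27

0.27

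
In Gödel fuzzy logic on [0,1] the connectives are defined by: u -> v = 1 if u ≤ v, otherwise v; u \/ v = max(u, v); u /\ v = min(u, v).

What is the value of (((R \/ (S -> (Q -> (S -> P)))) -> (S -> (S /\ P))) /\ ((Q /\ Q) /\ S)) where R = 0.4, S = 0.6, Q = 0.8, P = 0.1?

(S -> P): 0.6 > 0.1, so result = 0.1
(Q -> (S -> P)): 0.8 > 0.1, so result = 0.1
(S -> (Q -> (S -> P))): 0.6 > 0.1, so result = 0.1
(R \/ (S -> (Q -> (S -> P)))) = max(0.4, 0.1) = 0.4
(S /\ P) = min(0.6, 0.1) = 0.1
(S -> (S /\ P)): 0.6 > 0.1, so result = 0.1
((R \/ (S -> (Q -> (S -> P)))) -> (S -> (S /\ P))): 0.4 > 0.1, so result = 0.1
(Q /\ Q) = min(0.8, 0.8) = 0.8
((Q /\ Q) /\ S) = min(0.8, 0.6) = 0.6
(((R \/ (S -> (Q -> (S -> P)))) -> (S -> (S /\ P))) /\ ((Q /\ Q) /\ S)) = min(0.1, 0.6) = 0.1

0.10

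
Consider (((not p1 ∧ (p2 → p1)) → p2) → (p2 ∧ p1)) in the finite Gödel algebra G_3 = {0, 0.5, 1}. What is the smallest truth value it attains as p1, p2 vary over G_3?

0.00

The minimum is attained at p1 = 0, p2 = 0.5:
  not p1: Gödel ¬ of 0 = 1 (operand is 0)
  (p2 → p1): 0.5 > 0, so result = 0
  (not p1 ∧ (p2 → p1)) = min(1, 0) = 0
  ((not p1 ∧ (p2 → p1)) → p2): 0 ≤ 0.5, so result = 1
  (p2 ∧ p1) = min(0.5, 0) = 0
  (((not p1 ∧ (p2 → p1)) → p2) → (p2 ∧ p1)): 1 > 0, so result = 0
Checking all 9 assignments confirms none give a value below 0.00.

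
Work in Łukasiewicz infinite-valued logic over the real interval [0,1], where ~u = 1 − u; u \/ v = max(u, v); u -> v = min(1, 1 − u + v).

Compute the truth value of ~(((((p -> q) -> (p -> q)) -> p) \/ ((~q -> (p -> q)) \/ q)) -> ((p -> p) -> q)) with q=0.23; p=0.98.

0.75

(p -> q): min(1, 1 − 0.98 + 0.23) = 0.25
(p -> q): min(1, 1 − 0.98 + 0.23) = 0.25
((p -> q) -> (p -> q)): min(1, 1 − 0.25 + 0.25) = 1
(((p -> q) -> (p -> q)) -> p): min(1, 1 − 1 + 0.98) = 0.98
~q: Łukasiewicz ¬ gives 1 − 0.23 = 0.77
(p -> q): min(1, 1 − 0.98 + 0.23) = 0.25
(~q -> (p -> q)): min(1, 1 − 0.77 + 0.25) = 0.48
((~q -> (p -> q)) \/ q) = max(0.48, 0.23) = 0.48
((((p -> q) -> (p -> q)) -> p) \/ ((~q -> (p -> q)) \/ q)) = max(0.98, 0.48) = 0.98
(p -> p): min(1, 1 − 0.98 + 0.98) = 1
((p -> p) -> q): min(1, 1 − 1 + 0.23) = 0.23
(((((p -> q) -> (p -> q)) -> p) \/ ((~q -> (p -> q)) \/ q)) -> ((p -> p) -> q)): min(1, 1 − 0.98 + 0.23) = 0.25
~(((((p -> q) -> (p -> q)) -> p) \/ ((~q -> (p -> q)) \/ q)) -> ((p -> p) -> q)): Łukasiewicz ¬ gives 1 − 0.25 = 0.75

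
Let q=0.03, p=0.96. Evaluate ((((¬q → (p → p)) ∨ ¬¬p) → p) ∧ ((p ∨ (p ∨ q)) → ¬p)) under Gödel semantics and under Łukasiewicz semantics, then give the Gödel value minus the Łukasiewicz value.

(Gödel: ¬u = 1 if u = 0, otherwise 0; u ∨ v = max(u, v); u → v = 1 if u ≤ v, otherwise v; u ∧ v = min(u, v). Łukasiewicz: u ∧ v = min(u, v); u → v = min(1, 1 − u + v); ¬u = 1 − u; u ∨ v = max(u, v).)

Gödel evaluation:
  ¬q: Gödel ¬ of 0.03 = 0 (operand ≠ 0)
  (p → p): 0.96 ≤ 0.96, so result = 1
  (¬q → (p → p)): 0 ≤ 1, so result = 1
  ¬p: Gödel ¬ of 0.96 = 0 (operand ≠ 0)
  ¬¬p: Gödel ¬ of 0 = 1 (operand is 0)
  ((¬q → (p → p)) ∨ ¬¬p) = max(1, 1) = 1
  (((¬q → (p → p)) ∨ ¬¬p) → p): 1 > 0.96, so result = 0.96
  (p ∨ q) = max(0.96, 0.03) = 0.96
  (p ∨ (p ∨ q)) = max(0.96, 0.96) = 0.96
  ¬p: Gödel ¬ of 0.96 = 0 (operand ≠ 0)
  ((p ∨ (p ∨ q)) → ¬p): 0.96 > 0, so result = 0
  ((((¬q → (p → p)) ∨ ¬¬p) → p) ∧ ((p ∨ (p ∨ q)) → ¬p)) = min(0.96, 0) = 0
  Gödel value = 0
Łukasiewicz evaluation:
  ¬q: Łukasiewicz ¬ gives 1 − 0.03 = 0.97
  (p → p): min(1, 1 − 0.96 + 0.96) = 1
  (¬q → (p → p)): min(1, 1 − 0.97 + 1) = 1
  ¬p: Łukasiewicz ¬ gives 1 − 0.96 = 0.04
  ¬¬p: Łukasiewicz ¬ gives 1 − 0.04 = 0.96
  ((¬q → (p → p)) ∨ ¬¬p) = max(1, 0.96) = 1
  (((¬q → (p → p)) ∨ ¬¬p) → p): min(1, 1 − 1 + 0.96) = 0.96
  (p ∨ q) = max(0.96, 0.03) = 0.96
  (p ∨ (p ∨ q)) = max(0.96, 0.96) = 0.96
  ¬p: Łukasiewicz ¬ gives 1 − 0.96 = 0.04
  ((p ∨ (p ∨ q)) → ¬p): min(1, 1 − 0.96 + 0.04) = 0.08
  ((((¬q → (p → p)) ∨ ¬¬p) → p) ∧ ((p ∨ (p ∨ q)) → ¬p)) = min(0.96, 0.08) = 0.08
  Łukasiewicz value = 0.08
Difference: 0 − 0.08 = -0.08

-0.08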